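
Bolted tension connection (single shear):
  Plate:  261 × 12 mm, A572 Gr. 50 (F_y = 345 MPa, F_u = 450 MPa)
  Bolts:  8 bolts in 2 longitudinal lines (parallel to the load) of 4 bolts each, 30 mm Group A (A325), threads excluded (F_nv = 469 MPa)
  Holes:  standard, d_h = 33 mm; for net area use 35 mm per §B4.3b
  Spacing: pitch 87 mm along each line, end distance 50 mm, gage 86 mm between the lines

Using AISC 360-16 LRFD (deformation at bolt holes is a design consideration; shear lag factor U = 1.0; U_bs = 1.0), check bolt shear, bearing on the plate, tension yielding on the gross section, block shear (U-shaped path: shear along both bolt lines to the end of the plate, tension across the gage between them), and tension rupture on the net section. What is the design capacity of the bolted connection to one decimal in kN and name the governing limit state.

773.6 kN (net-section rupture governs)

Bolt shear: A_b = π(30)²/4 = 706.86 mm². φR_n = 0.75 × 469 × 706.86 × 8 × 1 = 1989.1 kN.
Bearing (12 mm plate, F_u = 450 MPa): end bolts L_c = 50 − 33/2 = 33.5, R_n = min(1.2×33.5×12×450, 2.4×30×12×450) = 217.08 kN/bolt; interior L_c = 87 − 33 = 54, R_n = 349.92 kN/bolt. φR_n = 0.75 × (2×217.08 + 6×349.92) = 1900.3 kN.
Tension yield (gross): A_g = 261×12 = 3132 mm². φR_n = 0.90 × 345 × 3132 = 972.5 kN.
Block shear: shear path 2×[50+3×87] = 2×311 mm, A_gv = 7464, A_nv = 2×(311 − 3.5×35)×12 = 4524 mm²; tension across gage: (86 − 1×35)×12 = 612 mm². R_n = min(0.6×450×4524, 0.6×345×7464) + 1.0×450×612 = min(1221.5, 1545) + 275.4 = 1496.9 kN. φR_n = 0.75 × 1496.9 = 1122.7 kN.
Tension rupture (net): A_n = (261 − 2×35)×12 = 2292 mm² (U = 1.0, A_e = A_n). φR_n = 0.75 × 450 × 2292 = 773.6 kN.
Governing: min(1989.1, 1900.3, 972.5, 1122.7, 773.6) = 773.6 kN → net-section rupture.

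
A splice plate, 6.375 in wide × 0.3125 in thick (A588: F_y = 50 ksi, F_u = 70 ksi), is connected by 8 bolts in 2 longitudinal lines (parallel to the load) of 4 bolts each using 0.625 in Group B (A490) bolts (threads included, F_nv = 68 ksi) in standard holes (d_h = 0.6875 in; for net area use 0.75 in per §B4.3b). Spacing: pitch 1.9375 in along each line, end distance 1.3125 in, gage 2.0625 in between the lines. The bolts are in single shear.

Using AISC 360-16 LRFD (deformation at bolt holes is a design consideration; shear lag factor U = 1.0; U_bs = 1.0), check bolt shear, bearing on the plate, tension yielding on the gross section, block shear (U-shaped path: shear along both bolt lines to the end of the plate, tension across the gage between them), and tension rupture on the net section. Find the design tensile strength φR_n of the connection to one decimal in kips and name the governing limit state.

80.0 kips (net-section rupture governs)

Bolt shear: A_b = π(0.625)²/4 = 0.3068 in². φR_n = 0.75 × 68 × 0.3068 × 8 × 1 = 125.2 kips.
Bearing (0.3125 in plate, F_u = 70 ksi): end bolts L_c = 1.3125 − 0.6875/2 = 0.96875, R_n = min(1.2×0.96875×0.3125×70, 2.4×0.625×0.3125×70) = 25.43 kips/bolt; interior L_c = 1.9375 − 0.6875 = 1.25, R_n = 32.813 kips/bolt. φR_n = 0.75 × (2×25.43 + 6×32.813) = 185.8 kips.
Tension yield (gross): A_g = 6.375×0.3125 = 1.9922 in². φR_n = 0.90 × 50 × 1.9922 = 89.6 kips.
Block shear: shear path 2×[1.3125+3×1.9375] = 2×7.125 in, A_gv = 4.4531, A_nv = 2×(7.125 − 3.5×0.75)×0.3125 = 2.8125 in²; tension across gage: (2.0625 − 1×0.75)×0.3125 = 0.41016 in². R_n = min(0.6×70×2.8125, 0.6×50×4.4531) + 1.0×70×0.41016 = min(118.13, 133.59) + 28.711 = 146.84 kips. φR_n = 0.75 × 146.84 = 110.1 kips.
Tension rupture (net): A_n = (6.375 − 2×0.75)×0.3125 = 1.5234 in² (U = 1.0, A_e = A_n). φR_n = 0.75 × 70 × 1.5234 = 80.0 kips.
Governing: min(125.2, 185.8, 89.6, 110.1, 80.0) = 80.0 kips → net-section rupture.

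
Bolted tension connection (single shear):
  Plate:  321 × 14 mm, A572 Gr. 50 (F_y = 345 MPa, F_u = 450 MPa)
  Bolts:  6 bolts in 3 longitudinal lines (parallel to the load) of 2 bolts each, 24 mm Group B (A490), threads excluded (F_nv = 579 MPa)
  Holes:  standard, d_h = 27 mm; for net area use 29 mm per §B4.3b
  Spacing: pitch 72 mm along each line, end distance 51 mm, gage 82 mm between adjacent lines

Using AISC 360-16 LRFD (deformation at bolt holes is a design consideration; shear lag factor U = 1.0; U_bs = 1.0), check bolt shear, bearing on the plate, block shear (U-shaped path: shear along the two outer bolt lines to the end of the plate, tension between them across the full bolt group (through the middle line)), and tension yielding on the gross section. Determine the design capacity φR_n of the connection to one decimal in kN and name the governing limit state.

Bolt shear: A_b = π(24)²/4 = 452.39 mm². φR_n = 0.75 × 579 × 452.39 × 6 × 1 = 1178.7 kN.
Bearing (14 mm plate, F_u = 450 MPa): end bolts L_c = 51 − 27/2 = 37.5, R_n = min(1.2×37.5×14×450, 2.4×24×14×450) = 283.5 kN/bolt; interior L_c = 72 − 27 = 45, R_n = 340.2 kN/bolt. φR_n = 0.75 × (3×283.5 + 3×340.2) = 1403.3 kN.
Block shear: shear path 2×[51+1×72] = 2×123 mm, A_gv = 3444, A_nv = 2×(123 − 1.5×29)×14 = 2226 mm²; tension across gage: (164 − 2×29)×14 = 1484 mm². R_n = min(0.6×450×2226, 0.6×345×3444) + 1.0×450×1484 = min(601.02, 712.91) + 667.8 = 1268.8 kN. φR_n = 0.75 × 1268.8 = 951.6 kN.
Tension yield (gross): A_g = 321×14 = 4494 mm². φR_n = 0.90 × 345 × 4494 = 1395.4 kN.
Governing: min(1178.7, 1403.3, 951.6, 1395.4) = 951.6 kN → block shear.

951.6 kN (block shear governs)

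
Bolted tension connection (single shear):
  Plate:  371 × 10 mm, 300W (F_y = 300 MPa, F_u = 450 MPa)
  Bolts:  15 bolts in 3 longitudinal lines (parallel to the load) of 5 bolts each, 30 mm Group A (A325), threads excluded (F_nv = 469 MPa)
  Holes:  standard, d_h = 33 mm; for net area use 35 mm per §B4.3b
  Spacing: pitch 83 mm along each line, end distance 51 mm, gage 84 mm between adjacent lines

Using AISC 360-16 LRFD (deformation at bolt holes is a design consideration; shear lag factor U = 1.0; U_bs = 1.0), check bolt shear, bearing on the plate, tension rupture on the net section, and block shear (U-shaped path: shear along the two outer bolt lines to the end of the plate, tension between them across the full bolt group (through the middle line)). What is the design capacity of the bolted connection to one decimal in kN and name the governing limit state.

Bolt shear: A_b = π(30)²/4 = 706.86 mm². φR_n = 0.75 × 469 × 706.86 × 15 × 1 = 3729.6 kN.
Bearing (10 mm plate, F_u = 450 MPa): end bolts L_c = 51 − 33/2 = 34.5, R_n = min(1.2×34.5×10×450, 2.4×30×10×450) = 186.3 kN/bolt; interior L_c = 83 − 33 = 50, R_n = 270 kN/bolt. φR_n = 0.75 × (3×186.3 + 12×270) = 2849.2 kN.
Tension rupture (net): A_n = (371 − 3×35)×10 = 2660 mm² (U = 1.0, A_e = A_n). φR_n = 0.75 × 450 × 2660 = 897.8 kN.
Block shear: shear path 2×[51+4×83] = 2×383 mm, A_gv = 7660, A_nv = 2×(383 − 4.5×35)×10 = 4510 mm²; tension across gage: (168 − 2×35)×10 = 980 mm². R_n = min(0.6×450×4510, 0.6×300×7660) + 1.0×450×980 = min(1217.7, 1378.8) + 441 = 1658.7 kN. φR_n = 0.75 × 1658.7 = 1244.0 kN.
Governing: min(3729.6, 2849.2, 897.8, 1244.0) = 897.8 kN → net-section rupture.

897.8 kN (net-section rupture governs)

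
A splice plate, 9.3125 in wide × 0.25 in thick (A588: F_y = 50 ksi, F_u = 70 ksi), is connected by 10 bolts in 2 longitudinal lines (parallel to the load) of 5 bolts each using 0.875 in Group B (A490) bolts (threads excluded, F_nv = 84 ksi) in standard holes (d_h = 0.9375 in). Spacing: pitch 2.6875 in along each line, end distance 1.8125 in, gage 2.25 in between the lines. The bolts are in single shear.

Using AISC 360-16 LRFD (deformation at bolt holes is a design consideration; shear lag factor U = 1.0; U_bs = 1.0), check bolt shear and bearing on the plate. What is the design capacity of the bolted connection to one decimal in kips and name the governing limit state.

262.8 kips (bearing governs)

Bolt shear: A_b = π(0.875)²/4 = 0.60132 in². φR_n = 0.75 × 84 × 0.60132 × 10 × 1 = 378.8 kips.
Bearing (0.25 in plate, F_u = 70 ksi): end bolts L_c = 1.8125 − 0.9375/2 = 1.34375, R_n = min(1.2×1.34375×0.25×70, 2.4×0.875×0.25×70) = 28.219 kips/bolt; interior L_c = 2.6875 − 0.9375 = 1.75, R_n = 36.75 kips/bolt. φR_n = 0.75 × (2×28.219 + 8×36.75) = 262.8 kips.
Governing: min(378.8, 262.8) = 262.8 kips → bearing.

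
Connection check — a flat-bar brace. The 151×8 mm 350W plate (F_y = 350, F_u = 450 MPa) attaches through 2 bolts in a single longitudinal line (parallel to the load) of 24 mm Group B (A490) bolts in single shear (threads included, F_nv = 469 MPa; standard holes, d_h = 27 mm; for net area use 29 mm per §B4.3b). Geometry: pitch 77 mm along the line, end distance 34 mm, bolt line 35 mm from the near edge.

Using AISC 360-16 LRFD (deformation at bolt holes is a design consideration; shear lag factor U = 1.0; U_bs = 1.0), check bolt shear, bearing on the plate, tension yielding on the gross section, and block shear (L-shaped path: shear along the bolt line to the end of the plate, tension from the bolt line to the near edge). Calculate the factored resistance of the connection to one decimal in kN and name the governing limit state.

Bolt shear: A_b = π(24)²/4 = 452.39 mm². φR_n = 0.75 × 469 × 452.39 × 2 × 1 = 318.3 kN.
Bearing (8 mm plate, F_u = 450 MPa): end bolts L_c = 34 − 27/2 = 20.5, R_n = min(1.2×20.5×8×450, 2.4×24×8×450) = 88.56 kN/bolt; interior L_c = 77 − 27 = 50, R_n = 207.36 kN/bolt. φR_n = 0.75 × (1×88.56 + 1×207.36) = 221.9 kN.
Tension yield (gross): A_g = 151×8 = 1208 mm². φR_n = 0.90 × 350 × 1208 = 380.5 kN.
Block shear: shear path 1×[34+1×77] = 1×111 mm, A_gv = 888, A_nv = 1×(111 − 1.5×29)×8 = 540 mm²; tension to near edge: (35 − 0.5×29)×8 = 164 mm². R_n = min(0.6×450×540, 0.6×350×888) + 1.0×450×164 = min(145.8, 186.48) + 73.8 = 219.6 kN. φR_n = 0.75 × 219.6 = 164.7 kN.
Governing: min(318.3, 221.9, 380.5, 164.7) = 164.7 kN → block shear.

164.7 kN (block shear governs)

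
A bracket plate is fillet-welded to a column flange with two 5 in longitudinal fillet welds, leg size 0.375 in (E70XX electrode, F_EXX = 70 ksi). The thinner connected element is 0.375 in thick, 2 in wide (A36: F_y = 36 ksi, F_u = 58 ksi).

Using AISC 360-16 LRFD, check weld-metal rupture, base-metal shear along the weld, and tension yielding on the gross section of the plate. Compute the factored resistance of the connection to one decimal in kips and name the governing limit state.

24.3 kips (gross-section yield governs)

Weld metal: throat = 0.707×0.375 = 0.26513 in, L = 2×5 = 10 in. φR_n = 0.75 × 0.6 × 70 × 0.26513 × 10 = 83.5 kips.
Base metal shear (0.375 in plate): yield φR_n = 1.0×0.6×36×0.375×10 = 81.0 kips; rupture φR_n = 0.75×0.6×58×0.375×10 = 97.9 kips; take 81.0 kips (yield).
Tension yield (gross): A_g = 2×0.375 = 0.75 in². φR_n = 0.90 × 36 × 0.75 = 24.3 kips.
Governing: min(83.5, 81.0, 24.3) = 24.3 kips → gross-section yield.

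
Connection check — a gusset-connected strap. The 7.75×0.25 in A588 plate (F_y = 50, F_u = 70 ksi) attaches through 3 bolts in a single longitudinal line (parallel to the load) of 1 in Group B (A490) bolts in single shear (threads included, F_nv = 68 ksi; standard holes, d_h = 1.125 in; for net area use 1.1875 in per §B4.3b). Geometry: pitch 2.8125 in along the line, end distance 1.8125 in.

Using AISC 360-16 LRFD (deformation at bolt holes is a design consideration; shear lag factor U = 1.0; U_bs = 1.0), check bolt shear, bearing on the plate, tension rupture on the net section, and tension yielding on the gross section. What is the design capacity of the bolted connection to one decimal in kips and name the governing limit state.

Bolt shear: A_b = π(1)²/4 = 0.7854 in². φR_n = 0.75 × 68 × 0.7854 × 3 × 1 = 120.2 kips.
Bearing (0.25 in plate, F_u = 70 ksi): end bolts L_c = 1.8125 − 1.125/2 = 1.25, R_n = min(1.2×1.25×0.25×70, 2.4×1×0.25×70) = 26.25 kips/bolt; interior L_c = 2.8125 − 1.125 = 1.6875, R_n = 35.438 kips/bolt. φR_n = 0.75 × (1×26.25 + 2×35.438) = 72.8 kips.
Tension rupture (net): A_n = (7.75 − 1×1.1875)×0.25 = 1.6406 in² (U = 1.0, A_e = A_n). φR_n = 0.75 × 70 × 1.6406 = 86.1 kips.
Tension yield (gross): A_g = 7.75×0.25 = 1.9375 in². φR_n = 0.90 × 50 × 1.9375 = 87.2 kips.
Governing: min(120.2, 72.8, 86.1, 87.2) = 72.8 kips → bearing.

72.8 kips (bearing governs)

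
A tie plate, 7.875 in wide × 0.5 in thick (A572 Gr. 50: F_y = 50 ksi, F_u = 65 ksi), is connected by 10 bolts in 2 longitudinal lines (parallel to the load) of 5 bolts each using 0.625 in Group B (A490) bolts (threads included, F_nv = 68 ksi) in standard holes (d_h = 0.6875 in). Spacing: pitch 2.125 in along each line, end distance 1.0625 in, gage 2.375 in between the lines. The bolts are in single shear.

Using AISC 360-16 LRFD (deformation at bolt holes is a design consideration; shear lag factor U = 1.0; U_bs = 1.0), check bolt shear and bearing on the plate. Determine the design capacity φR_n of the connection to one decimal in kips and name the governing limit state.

156.5 kips (bolt shear governs)

Bolt shear: A_b = π(0.625)²/4 = 0.3068 in². φR_n = 0.75 × 68 × 0.3068 × 10 × 1 = 156.5 kips.
Bearing (0.5 in plate, F_u = 65 ksi): end bolts L_c = 1.0625 − 0.6875/2 = 0.71875, R_n = min(1.2×0.71875×0.5×65, 2.4×0.625×0.5×65) = 28.031 kips/bolt; interior L_c = 2.125 − 0.6875 = 1.4375, R_n = 48.75 kips/bolt. φR_n = 0.75 × (2×28.031 + 8×48.75) = 334.5 kips.
Governing: min(156.5, 334.5) = 156.5 kips → bolt shear.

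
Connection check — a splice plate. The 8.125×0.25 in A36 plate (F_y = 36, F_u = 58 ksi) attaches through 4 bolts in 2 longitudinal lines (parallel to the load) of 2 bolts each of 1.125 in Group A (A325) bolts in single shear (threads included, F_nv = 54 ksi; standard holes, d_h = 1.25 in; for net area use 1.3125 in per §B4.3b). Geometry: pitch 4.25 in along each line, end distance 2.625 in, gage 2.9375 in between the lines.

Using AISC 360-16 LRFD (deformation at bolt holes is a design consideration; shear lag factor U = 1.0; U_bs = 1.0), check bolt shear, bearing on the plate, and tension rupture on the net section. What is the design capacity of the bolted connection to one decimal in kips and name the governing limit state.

Bolt shear: A_b = π(1.125)²/4 = 0.99402 in². φR_n = 0.75 × 54 × 0.99402 × 4 × 1 = 161.0 kips.
Bearing (0.25 in plate, F_u = 58 ksi): end bolts L_c = 2.625 − 1.25/2 = 2, R_n = min(1.2×2×0.25×58, 2.4×1.125×0.25×58) = 34.8 kips/bolt; interior L_c = 4.25 − 1.25 = 3, R_n = 39.15 kips/bolt. φR_n = 0.75 × (2×34.8 + 2×39.15) = 110.9 kips.
Tension rupture (net): A_n = (8.125 − 2×1.3125)×0.25 = 1.375 in² (U = 1.0, A_e = A_n). φR_n = 0.75 × 58 × 1.375 = 59.8 kips.
Governing: min(161.0, 110.9, 59.8) = 59.8 kips → net-section rupture.

59.8 kips (net-section rupture governs)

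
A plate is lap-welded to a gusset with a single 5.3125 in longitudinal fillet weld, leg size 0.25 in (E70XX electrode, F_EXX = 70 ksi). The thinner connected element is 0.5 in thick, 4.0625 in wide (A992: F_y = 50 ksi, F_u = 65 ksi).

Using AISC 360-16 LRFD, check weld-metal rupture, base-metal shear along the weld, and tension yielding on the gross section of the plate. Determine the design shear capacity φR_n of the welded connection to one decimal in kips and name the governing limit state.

Weld metal: throat = 0.707×0.25 = 0.17675 in, L = 5.3125 in. φR_n = 0.75 × 0.6 × 70 × 0.17675 × 5.3125 = 29.6 kips.
Base metal shear (0.5 in plate): yield φR_n = 1.0×0.6×50×0.5×5.3125 = 79.7 kips; rupture φR_n = 0.75×0.6×65×0.5×5.3125 = 77.7 kips; take 77.7 kips (rupture).
Tension yield (gross): A_g = 4.0625×0.5 = 2.0313 in². φR_n = 0.90 × 50 × 2.0313 = 91.4 kips.
Governing: min(29.6, 77.7, 91.4) = 29.6 kips → weld metal.

29.6 kips (weld metal governs)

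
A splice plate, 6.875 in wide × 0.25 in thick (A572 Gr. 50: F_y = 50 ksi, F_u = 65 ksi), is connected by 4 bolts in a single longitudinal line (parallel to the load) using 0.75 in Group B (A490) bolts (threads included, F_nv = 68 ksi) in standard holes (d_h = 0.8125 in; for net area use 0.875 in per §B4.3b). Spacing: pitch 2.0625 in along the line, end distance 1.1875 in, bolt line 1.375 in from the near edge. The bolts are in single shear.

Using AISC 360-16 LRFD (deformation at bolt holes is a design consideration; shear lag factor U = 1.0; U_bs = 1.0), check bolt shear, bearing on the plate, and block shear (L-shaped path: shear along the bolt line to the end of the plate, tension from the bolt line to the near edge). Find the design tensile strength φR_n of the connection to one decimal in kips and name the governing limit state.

43.0 kips (block shear governs)

Bolt shear: A_b = π(0.75)²/4 = 0.44179 in². φR_n = 0.75 × 68 × 0.44179 × 4 × 1 = 90.1 kips.
Bearing (0.25 in plate, F_u = 65 ksi): end bolts L_c = 1.1875 − 0.8125/2 = 0.78125, R_n = min(1.2×0.78125×0.25×65, 2.4×0.75×0.25×65) = 15.234 kips/bolt; interior L_c = 2.0625 − 0.8125 = 1.25, R_n = 24.375 kips/bolt. φR_n = 0.75 × (1×15.234 + 3×24.375) = 66.3 kips.
Block shear: shear path 1×[1.1875+3×2.0625] = 1×7.375 in, A_gv = 1.8438, A_nv = 1×(7.375 − 3.5×0.875)×0.25 = 1.0781 in²; tension to near edge: (1.375 − 0.5×0.875)×0.25 = 0.23438 in². R_n = min(0.6×65×1.0781, 0.6×50×1.8438) + 1.0×65×0.23438 = min(42.046, 55.314) + 15.235 = 57.281 kips. φR_n = 0.75 × 57.281 = 43.0 kips.
Governing: min(90.1, 66.3, 43.0) = 43.0 kips → block shear.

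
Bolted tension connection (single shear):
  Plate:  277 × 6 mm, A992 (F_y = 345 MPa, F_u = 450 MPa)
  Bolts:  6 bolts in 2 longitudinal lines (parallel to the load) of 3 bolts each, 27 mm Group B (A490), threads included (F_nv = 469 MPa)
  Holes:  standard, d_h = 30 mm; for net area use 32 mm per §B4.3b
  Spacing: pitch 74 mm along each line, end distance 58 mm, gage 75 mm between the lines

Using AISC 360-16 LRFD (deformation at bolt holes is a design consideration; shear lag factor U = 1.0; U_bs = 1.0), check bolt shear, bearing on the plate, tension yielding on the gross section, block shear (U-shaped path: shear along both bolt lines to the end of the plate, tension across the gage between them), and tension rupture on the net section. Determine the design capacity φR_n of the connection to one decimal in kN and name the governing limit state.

Bolt shear: A_b = π(27)²/4 = 572.56 mm². φR_n = 0.75 × 469 × 572.56 × 6 × 1 = 1208.4 kN.
Bearing (6 mm plate, F_u = 450 MPa): end bolts L_c = 58 − 30/2 = 43, R_n = min(1.2×43×6×450, 2.4×27×6×450) = 139.32 kN/bolt; interior L_c = 74 − 30 = 44, R_n = 142.56 kN/bolt. φR_n = 0.75 × (2×139.32 + 4×142.56) = 636.7 kN.
Tension yield (gross): A_g = 277×6 = 1662 mm². φR_n = 0.90 × 345 × 1662 = 516.1 kN.
Block shear: shear path 2×[58+2×74] = 2×206 mm, A_gv = 2472, A_nv = 2×(206 − 2.5×32)×6 = 1512 mm²; tension across gage: (75 − 1×32)×6 = 258 mm². R_n = min(0.6×450×1512, 0.6×345×2472) + 1.0×450×258 = min(408.24, 511.7) + 116.1 = 524.34 kN. φR_n = 0.75 × 524.34 = 393.3 kN.
Tension rupture (net): A_n = (277 − 2×32)×6 = 1278 mm² (U = 1.0, A_e = A_n). φR_n = 0.75 × 450 × 1278 = 431.3 kN.
Governing: min(1208.4, 636.7, 516.1, 393.3, 431.3) = 393.3 kN → block shear.

393.3 kN (block shear governs)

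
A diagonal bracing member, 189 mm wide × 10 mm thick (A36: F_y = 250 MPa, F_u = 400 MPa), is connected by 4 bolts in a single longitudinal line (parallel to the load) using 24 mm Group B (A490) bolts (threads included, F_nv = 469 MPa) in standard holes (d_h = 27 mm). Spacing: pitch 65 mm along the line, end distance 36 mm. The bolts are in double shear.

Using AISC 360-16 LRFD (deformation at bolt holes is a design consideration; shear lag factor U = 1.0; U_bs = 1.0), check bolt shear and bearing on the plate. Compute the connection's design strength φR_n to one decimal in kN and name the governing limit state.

491.4 kN (bearing governs)

Bolt shear: A_b = π(24)²/4 = 452.39 mm². φR_n = 0.75 × 469 × 452.39 × 4 × 2 = 1273.0 kN.
Bearing (10 mm plate, F_u = 400 MPa): end bolts L_c = 36 − 27/2 = 22.5, R_n = min(1.2×22.5×10×400, 2.4×24×10×400) = 108 kN/bolt; interior L_c = 65 − 27 = 38, R_n = 182.4 kN/bolt. φR_n = 0.75 × (1×108 + 3×182.4) = 491.4 kN.
Governing: min(1273.0, 491.4) = 491.4 kN → bearing.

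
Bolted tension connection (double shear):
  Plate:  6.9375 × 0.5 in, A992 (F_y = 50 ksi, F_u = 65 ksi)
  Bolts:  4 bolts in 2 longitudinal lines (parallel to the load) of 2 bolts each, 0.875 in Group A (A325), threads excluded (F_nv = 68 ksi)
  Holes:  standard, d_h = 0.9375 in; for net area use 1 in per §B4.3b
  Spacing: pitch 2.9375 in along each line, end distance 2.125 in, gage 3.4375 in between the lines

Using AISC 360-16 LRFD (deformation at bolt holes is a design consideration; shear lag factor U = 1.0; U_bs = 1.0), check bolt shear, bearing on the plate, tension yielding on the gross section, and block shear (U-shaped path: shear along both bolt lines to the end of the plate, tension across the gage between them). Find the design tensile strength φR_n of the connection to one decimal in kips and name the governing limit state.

Bolt shear: A_b = π(0.875)²/4 = 0.60132 in². φR_n = 0.75 × 68 × 0.60132 × 4 × 2 = 245.3 kips.
Bearing (0.5 in plate, F_u = 65 ksi): end bolts L_c = 2.125 − 0.9375/2 = 1.65625, R_n = min(1.2×1.65625×0.5×65, 2.4×0.875×0.5×65) = 64.594 kips/bolt; interior L_c = 2.9375 − 0.9375 = 2, R_n = 68.25 kips/bolt. φR_n = 0.75 × (2×64.594 + 2×68.25) = 199.3 kips.
Tension yield (gross): A_g = 6.9375×0.5 = 3.4688 in². φR_n = 0.90 × 50 × 3.4688 = 156.1 kips.
Block shear: shear path 2×[2.125+1×2.9375] = 2×5.0625 in, A_gv = 5.0625, A_nv = 2×(5.0625 − 1.5×1)×0.5 = 3.5625 in²; tension across gage: (3.4375 − 1×1)×0.5 = 1.2188 in². R_n = min(0.6×65×3.5625, 0.6×50×5.0625) + 1.0×65×1.2188 = min(138.94, 151.88) + 79.222 = 218.16 kips. φR_n = 0.75 × 218.16 = 163.6 kips.
Governing: min(245.3, 199.3, 156.1, 163.6) = 156.1 kips → gross-section yield.

156.1 kips (gross-section yield governs)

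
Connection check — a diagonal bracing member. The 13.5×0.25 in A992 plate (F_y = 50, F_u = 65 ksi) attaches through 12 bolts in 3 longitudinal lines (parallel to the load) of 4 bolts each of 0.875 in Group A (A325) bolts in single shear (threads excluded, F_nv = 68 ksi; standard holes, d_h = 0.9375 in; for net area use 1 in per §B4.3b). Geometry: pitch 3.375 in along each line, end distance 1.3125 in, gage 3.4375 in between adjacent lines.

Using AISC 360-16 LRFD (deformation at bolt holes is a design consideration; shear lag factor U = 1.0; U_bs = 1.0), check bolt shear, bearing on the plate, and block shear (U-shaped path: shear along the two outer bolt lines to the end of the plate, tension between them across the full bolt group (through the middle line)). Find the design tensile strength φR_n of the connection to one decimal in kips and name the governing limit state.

Bolt shear: A_b = π(0.875)²/4 = 0.60132 in². φR_n = 0.75 × 68 × 0.60132 × 12 × 1 = 368.0 kips.
Bearing (0.25 in plate, F_u = 65 ksi): end bolts L_c = 1.3125 − 0.9375/2 = 0.84375, R_n = min(1.2×0.84375×0.25×65, 2.4×0.875×0.25×65) = 16.453 kips/bolt; interior L_c = 3.375 − 0.9375 = 2.4375, R_n = 34.125 kips/bolt. φR_n = 0.75 × (3×16.453 + 9×34.125) = 267.4 kips.
Block shear: shear path 2×[1.3125+3×3.375] = 2×11.4375 in, A_gv = 5.7188, A_nv = 2×(11.4375 − 3.5×1)×0.25 = 3.9688 in²; tension across gage: (6.875 − 2×1)×0.25 = 1.2188 in². R_n = min(0.6×65×3.9688, 0.6×50×5.7188) + 1.0×65×1.2188 = min(154.78, 171.56) + 79.222 = 234 kips. φR_n = 0.75 × 234 = 175.5 kips.
Governing: min(368.0, 267.4, 175.5) = 175.5 kips → block shear.

175.5 kips (block shear governs)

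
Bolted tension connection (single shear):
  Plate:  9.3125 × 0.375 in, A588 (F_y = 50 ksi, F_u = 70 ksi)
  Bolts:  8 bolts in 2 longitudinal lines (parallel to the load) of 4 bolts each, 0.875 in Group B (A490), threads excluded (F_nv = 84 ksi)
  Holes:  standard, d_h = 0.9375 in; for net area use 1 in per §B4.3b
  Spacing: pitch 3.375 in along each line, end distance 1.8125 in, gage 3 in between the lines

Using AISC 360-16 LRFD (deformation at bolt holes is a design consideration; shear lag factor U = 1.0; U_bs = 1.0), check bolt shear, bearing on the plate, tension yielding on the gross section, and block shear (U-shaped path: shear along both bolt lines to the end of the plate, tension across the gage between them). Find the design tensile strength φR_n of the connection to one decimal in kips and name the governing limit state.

Bolt shear: A_b = π(0.875)²/4 = 0.60132 in². φR_n = 0.75 × 84 × 0.60132 × 8 × 1 = 303.1 kips.
Bearing (0.375 in plate, F_u = 70 ksi): end bolts L_c = 1.8125 − 0.9375/2 = 1.34375, R_n = min(1.2×1.34375×0.375×70, 2.4×0.875×0.375×70) = 42.328 kips/bolt; interior L_c = 3.375 − 0.9375 = 2.4375, R_n = 55.125 kips/bolt. φR_n = 0.75 × (2×42.328 + 6×55.125) = 311.6 kips.
Tension yield (gross): A_g = 9.3125×0.375 = 3.4922 in². φR_n = 0.90 × 50 × 3.4922 = 157.1 kips.
Block shear: shear path 2×[1.8125+3×3.375] = 2×11.9375 in, A_gv = 8.9531, A_nv = 2×(11.9375 − 3.5×1)×0.375 = 6.3281 in²; tension across gage: (3 − 1×1)×0.375 = 0.75 in². R_n = min(0.6×70×6.3281, 0.6×50×8.9531) + 1.0×70×0.75 = min(265.78, 268.59) + 52.5 = 318.28 kips. φR_n = 0.75 × 318.28 = 238.7 kips.
Governing: min(303.1, 311.6, 157.1, 238.7) = 157.1 kips → gross-section yield.

157.1 kips (gross-section yield governs)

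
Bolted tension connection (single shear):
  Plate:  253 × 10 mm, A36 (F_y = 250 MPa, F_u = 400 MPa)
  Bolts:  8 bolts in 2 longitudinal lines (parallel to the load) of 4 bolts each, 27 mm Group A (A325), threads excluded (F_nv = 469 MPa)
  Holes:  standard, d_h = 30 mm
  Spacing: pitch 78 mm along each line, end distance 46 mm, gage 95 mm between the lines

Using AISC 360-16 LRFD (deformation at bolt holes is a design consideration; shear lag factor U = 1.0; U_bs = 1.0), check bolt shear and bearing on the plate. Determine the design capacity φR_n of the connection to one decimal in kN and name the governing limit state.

Bolt shear: A_b = π(27)²/4 = 572.56 mm². φR_n = 0.75 × 469 × 572.56 × 8 × 1 = 1611.2 kN.
Bearing (10 mm plate, F_u = 400 MPa): end bolts L_c = 46 − 30/2 = 31, R_n = min(1.2×31×10×400, 2.4×27×10×400) = 148.8 kN/bolt; interior L_c = 78 − 30 = 48, R_n = 230.4 kN/bolt. φR_n = 0.75 × (2×148.8 + 6×230.4) = 1260.0 kN.
Governing: min(1611.2, 1260.0) = 1260.0 kN → bearing.

1260.0 kN (bearing governs)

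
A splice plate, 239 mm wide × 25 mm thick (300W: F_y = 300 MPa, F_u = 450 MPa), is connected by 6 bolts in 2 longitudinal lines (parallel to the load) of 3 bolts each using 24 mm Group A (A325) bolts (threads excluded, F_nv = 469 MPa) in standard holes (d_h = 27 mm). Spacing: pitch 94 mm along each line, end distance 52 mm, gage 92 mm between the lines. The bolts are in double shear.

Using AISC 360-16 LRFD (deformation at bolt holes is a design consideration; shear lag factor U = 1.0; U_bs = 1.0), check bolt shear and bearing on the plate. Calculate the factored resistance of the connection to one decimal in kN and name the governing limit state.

Bolt shear: A_b = π(24)²/4 = 452.39 mm². φR_n = 0.75 × 469 × 452.39 × 6 × 2 = 1909.5 kN.
Bearing (25 mm plate, F_u = 450 MPa): end bolts L_c = 52 − 27/2 = 38.5, R_n = min(1.2×38.5×25×450, 2.4×24×25×450) = 519.75 kN/bolt; interior L_c = 94 − 27 = 67, R_n = 648 kN/bolt. φR_n = 0.75 × (2×519.75 + 4×648) = 2723.6 kN.
Governing: min(1909.5, 2723.6) = 1909.5 kN → bolt shear.

1909.5 kN (bolt shear governs)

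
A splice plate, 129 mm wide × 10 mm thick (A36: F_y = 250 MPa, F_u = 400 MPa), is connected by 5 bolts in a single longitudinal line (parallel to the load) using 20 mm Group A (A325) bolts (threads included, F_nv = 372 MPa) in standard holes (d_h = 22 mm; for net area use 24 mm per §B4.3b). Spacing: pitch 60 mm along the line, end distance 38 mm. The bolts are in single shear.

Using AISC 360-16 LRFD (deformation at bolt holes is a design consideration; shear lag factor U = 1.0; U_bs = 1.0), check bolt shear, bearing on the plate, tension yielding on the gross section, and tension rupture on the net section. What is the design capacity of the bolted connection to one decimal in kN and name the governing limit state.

Bolt shear: A_b = π(20)²/4 = 314.16 mm². φR_n = 0.75 × 372 × 314.16 × 5 × 1 = 438.3 kN.
Bearing (10 mm plate, F_u = 400 MPa): end bolts L_c = 38 − 22/2 = 27, R_n = min(1.2×27×10×400, 2.4×20×10×400) = 129.6 kN/bolt; interior L_c = 60 − 22 = 38, R_n = 182.4 kN/bolt. φR_n = 0.75 × (1×129.6 + 4×182.4) = 644.4 kN.
Tension yield (gross): A_g = 129×10 = 1290 mm². φR_n = 0.90 × 250 × 1290 = 290.3 kN.
Tension rupture (net): A_n = (129 − 1×24)×10 = 1050 mm² (U = 1.0, A_e = A_n). φR_n = 0.75 × 400 × 1050 = 315.0 kN.
Governing: min(438.3, 644.4, 290.3, 315.0) = 290.3 kN → gross-section yield.

290.3 kN (gross-section yield governs)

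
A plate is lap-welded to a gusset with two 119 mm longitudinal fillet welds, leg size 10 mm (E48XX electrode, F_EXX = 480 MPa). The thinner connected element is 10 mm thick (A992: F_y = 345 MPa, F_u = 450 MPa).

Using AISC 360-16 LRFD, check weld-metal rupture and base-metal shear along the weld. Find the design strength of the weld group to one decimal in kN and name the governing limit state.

Weld metal: throat = 0.707×10 = 7.07 mm, L = 2×119 = 238 mm. φR_n = 0.75 × 0.6 × 480 × 7.07 × 238 = 363.5 kN.
Base metal shear (10 mm plate): yield φR_n = 1.0×0.6×345×10×238 = 492.7 kN; rupture φR_n = 0.75×0.6×450×10×238 = 482.0 kN; take 482.0 kN (rupture).
Governing: min(363.5, 482.0) = 363.5 kN → weld metal.

363.5 kN (weld metal governs)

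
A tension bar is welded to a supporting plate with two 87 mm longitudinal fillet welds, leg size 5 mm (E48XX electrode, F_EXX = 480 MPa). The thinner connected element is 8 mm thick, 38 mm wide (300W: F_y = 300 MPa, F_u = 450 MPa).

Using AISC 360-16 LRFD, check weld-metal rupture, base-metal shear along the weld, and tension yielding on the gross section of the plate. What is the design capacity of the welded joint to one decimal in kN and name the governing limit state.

82.1 kN (gross-section yield governs)

Weld metal: throat = 0.707×5 = 3.535 mm, L = 2×87 = 174 mm. φR_n = 0.75 × 0.6 × 480 × 3.535 × 174 = 132.9 kN.
Base metal shear (8 mm plate): yield φR_n = 1.0×0.6×300×8×174 = 250.6 kN; rupture φR_n = 0.75×0.6×450×8×174 = 281.9 kN; take 250.6 kN (yield).
Tension yield (gross): A_g = 38×8 = 304 mm². φR_n = 0.90 × 300 × 304 = 82.1 kN.
Governing: min(132.9, 250.6, 82.1) = 82.1 kN → gross-section yield.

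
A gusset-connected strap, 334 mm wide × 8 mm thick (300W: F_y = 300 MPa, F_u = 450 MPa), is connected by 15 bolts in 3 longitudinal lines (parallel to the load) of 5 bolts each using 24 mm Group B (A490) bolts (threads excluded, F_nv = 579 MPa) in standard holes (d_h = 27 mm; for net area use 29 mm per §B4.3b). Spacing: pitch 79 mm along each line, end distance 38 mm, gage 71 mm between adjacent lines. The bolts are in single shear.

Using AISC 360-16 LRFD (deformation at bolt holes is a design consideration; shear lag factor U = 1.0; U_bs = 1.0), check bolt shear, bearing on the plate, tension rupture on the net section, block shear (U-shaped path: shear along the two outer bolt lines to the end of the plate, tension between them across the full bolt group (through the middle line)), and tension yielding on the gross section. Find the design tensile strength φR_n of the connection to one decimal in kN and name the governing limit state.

Bolt shear: A_b = π(24)²/4 = 452.39 mm². φR_n = 0.75 × 579 × 452.39 × 15 × 1 = 2946.8 kN.
Bearing (8 mm plate, F_u = 450 MPa): end bolts L_c = 38 − 27/2 = 24.5, R_n = min(1.2×24.5×8×450, 2.4×24×8×450) = 105.84 kN/bolt; interior L_c = 79 − 27 = 52, R_n = 207.36 kN/bolt. φR_n = 0.75 × (3×105.84 + 12×207.36) = 2104.4 kN.
Tension rupture (net): A_n = (334 − 3×29)×8 = 1976 mm² (U = 1.0, A_e = A_n). φR_n = 0.75 × 450 × 1976 = 666.9 kN.
Block shear: shear path 2×[38+4×79] = 2×354 mm, A_gv = 5664, A_nv = 2×(354 − 4.5×29)×8 = 3576 mm²; tension across gage: (142 − 2×29)×8 = 672 mm². R_n = min(0.6×450×3576, 0.6×300×5664) + 1.0×450×672 = min(965.52, 1019.5) + 302.4 = 1267.9 kN. φR_n = 0.75 × 1267.9 = 950.9 kN.
Tension yield (gross): A_g = 334×8 = 2672 mm². φR_n = 0.90 × 300 × 2672 = 721.4 kN.
Governing: min(2946.8, 2104.4, 666.9, 950.9, 721.4) = 666.9 kN → net-section rupture.

666.9 kN (net-section rupture governs)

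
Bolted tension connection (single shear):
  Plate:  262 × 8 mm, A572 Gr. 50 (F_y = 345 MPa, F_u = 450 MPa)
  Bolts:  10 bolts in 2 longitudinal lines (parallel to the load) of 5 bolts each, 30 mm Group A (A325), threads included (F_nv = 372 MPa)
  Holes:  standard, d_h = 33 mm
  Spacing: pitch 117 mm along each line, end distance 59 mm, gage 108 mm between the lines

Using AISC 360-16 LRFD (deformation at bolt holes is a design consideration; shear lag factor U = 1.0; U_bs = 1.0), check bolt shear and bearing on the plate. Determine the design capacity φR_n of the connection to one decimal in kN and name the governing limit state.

Bolt shear: A_b = π(30)²/4 = 706.86 mm². φR_n = 0.75 × 372 × 706.86 × 10 × 1 = 1972.1 kN.
Bearing (8 mm plate, F_u = 450 MPa): end bolts L_c = 59 − 33/2 = 42.5, R_n = min(1.2×42.5×8×450, 2.4×30×8×450) = 183.6 kN/bolt; interior L_c = 117 − 33 = 84, R_n = 259.2 kN/bolt. φR_n = 0.75 × (2×183.6 + 8×259.2) = 1830.6 kN.
Governing: min(1972.1, 1830.6) = 1830.6 kN → bearing.

1830.6 kN (bearing governs)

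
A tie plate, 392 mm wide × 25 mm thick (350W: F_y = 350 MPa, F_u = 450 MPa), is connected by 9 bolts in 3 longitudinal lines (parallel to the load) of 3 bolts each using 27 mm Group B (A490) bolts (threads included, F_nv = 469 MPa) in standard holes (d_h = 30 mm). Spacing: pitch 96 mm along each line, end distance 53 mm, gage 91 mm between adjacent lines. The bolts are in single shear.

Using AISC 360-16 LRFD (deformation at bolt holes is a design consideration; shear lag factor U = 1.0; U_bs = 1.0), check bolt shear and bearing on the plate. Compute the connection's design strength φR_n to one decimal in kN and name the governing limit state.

Bolt shear: A_b = π(27)²/4 = 572.56 mm². φR_n = 0.75 × 469 × 572.56 × 9 × 1 = 1812.6 kN.
Bearing (25 mm plate, F_u = 450 MPa): end bolts L_c = 53 − 30/2 = 38, R_n = min(1.2×38×25×450, 2.4×27×25×450) = 513 kN/bolt; interior L_c = 96 − 30 = 66, R_n = 729 kN/bolt. φR_n = 0.75 × (3×513 + 6×729) = 4434.8 kN.
Governing: min(1812.6, 4434.8) = 1812.6 kN → bolt shear.

1812.6 kN (bolt shear governs)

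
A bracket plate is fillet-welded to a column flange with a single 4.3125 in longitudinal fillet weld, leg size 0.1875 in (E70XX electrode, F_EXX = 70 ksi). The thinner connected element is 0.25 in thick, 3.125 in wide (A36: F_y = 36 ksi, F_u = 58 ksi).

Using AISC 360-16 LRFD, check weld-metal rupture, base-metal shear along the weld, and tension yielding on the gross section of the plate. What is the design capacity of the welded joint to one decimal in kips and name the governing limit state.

18.0 kips (weld metal governs)

Weld metal: throat = 0.707×0.1875 = 0.13256 in, L = 4.3125 in. φR_n = 0.75 × 0.6 × 70 × 0.13256 × 4.3125 = 18.0 kips.
Base metal shear (0.25 in plate): yield φR_n = 1.0×0.6×36×0.25×4.3125 = 23.3 kips; rupture φR_n = 0.75×0.6×58×0.25×4.3125 = 28.1 kips; take 23.3 kips (yield).
Tension yield (gross): A_g = 3.125×0.25 = 0.78125 in². φR_n = 0.90 × 36 × 0.78125 = 25.3 kips.
Governing: min(18.0, 23.3, 25.3) = 18.0 kips → weld metal.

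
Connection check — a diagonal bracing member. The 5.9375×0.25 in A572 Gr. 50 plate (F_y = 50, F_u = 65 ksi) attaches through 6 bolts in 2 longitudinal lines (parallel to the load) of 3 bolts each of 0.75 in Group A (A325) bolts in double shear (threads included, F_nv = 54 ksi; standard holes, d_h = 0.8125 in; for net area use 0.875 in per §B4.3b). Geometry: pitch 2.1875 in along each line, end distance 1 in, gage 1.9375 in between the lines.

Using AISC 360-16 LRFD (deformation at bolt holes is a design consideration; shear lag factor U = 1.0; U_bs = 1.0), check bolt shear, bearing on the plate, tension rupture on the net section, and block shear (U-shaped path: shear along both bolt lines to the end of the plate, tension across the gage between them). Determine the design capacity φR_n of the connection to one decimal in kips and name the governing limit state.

Bolt shear: A_b = π(0.75)²/4 = 0.44179 in². φR_n = 0.75 × 54 × 0.44179 × 6 × 2 = 214.7 kips.
Bearing (0.25 in plate, F_u = 65 ksi): end bolts L_c = 1 − 0.8125/2 = 0.59375, R_n = min(1.2×0.59375×0.25×65, 2.4×0.75×0.25×65) = 11.578 kips/bolt; interior L_c = 2.1875 − 0.8125 = 1.375, R_n = 26.813 kips/bolt. φR_n = 0.75 × (2×11.578 + 4×26.813) = 97.8 kips.
Tension rupture (net): A_n = (5.9375 − 2×0.875)×0.25 = 1.0469 in² (U = 1.0, A_e = A_n). φR_n = 0.75 × 65 × 1.0469 = 51.0 kips.
Block shear: shear path 2×[1+2×2.1875] = 2×5.375 in, A_gv = 2.6875, A_nv = 2×(5.375 − 2.5×0.875)×0.25 = 1.5938 in²; tension across gage: (1.9375 − 1×0.875)×0.25 = 0.26563 in². R_n = min(0.6×65×1.5938, 0.6×50×2.6875) + 1.0×65×0.26563 = min(62.158, 80.625) + 17.266 = 79.424 kips. φR_n = 0.75 × 79.424 = 59.6 kips.
Governing: min(214.7, 97.8, 51.0, 59.6) = 51.0 kips → net-section rupture.

51.0 kips (net-section rupture governs)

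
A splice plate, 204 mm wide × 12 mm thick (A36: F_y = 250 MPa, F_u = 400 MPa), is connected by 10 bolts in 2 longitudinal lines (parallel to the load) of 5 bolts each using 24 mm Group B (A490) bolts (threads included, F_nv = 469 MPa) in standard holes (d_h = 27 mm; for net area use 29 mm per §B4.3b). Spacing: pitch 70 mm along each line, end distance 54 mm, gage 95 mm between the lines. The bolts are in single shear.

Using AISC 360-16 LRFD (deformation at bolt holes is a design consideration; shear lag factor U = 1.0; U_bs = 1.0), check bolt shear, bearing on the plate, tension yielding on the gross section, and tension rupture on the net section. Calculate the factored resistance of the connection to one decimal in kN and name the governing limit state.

Bolt shear: A_b = π(24)²/4 = 452.39 mm². φR_n = 0.75 × 469 × 452.39 × 10 × 1 = 1591.3 kN.
Bearing (12 mm plate, F_u = 400 MPa): end bolts L_c = 54 − 27/2 = 40.5, R_n = min(1.2×40.5×12×400, 2.4×24×12×400) = 233.28 kN/bolt; interior L_c = 70 − 27 = 43, R_n = 247.68 kN/bolt. φR_n = 0.75 × (2×233.28 + 8×247.68) = 1836.0 kN.
Tension yield (gross): A_g = 204×12 = 2448 mm². φR_n = 0.90 × 250 × 2448 = 550.8 kN.
Tension rupture (net): A_n = (204 − 2×29)×12 = 1752 mm² (U = 1.0, A_e = A_n). φR_n = 0.75 × 400 × 1752 = 525.6 kN.
Governing: min(1591.3, 1836.0, 550.8, 525.6) = 525.6 kN → net-section rupture.

525.6 kN (net-section rupture governs)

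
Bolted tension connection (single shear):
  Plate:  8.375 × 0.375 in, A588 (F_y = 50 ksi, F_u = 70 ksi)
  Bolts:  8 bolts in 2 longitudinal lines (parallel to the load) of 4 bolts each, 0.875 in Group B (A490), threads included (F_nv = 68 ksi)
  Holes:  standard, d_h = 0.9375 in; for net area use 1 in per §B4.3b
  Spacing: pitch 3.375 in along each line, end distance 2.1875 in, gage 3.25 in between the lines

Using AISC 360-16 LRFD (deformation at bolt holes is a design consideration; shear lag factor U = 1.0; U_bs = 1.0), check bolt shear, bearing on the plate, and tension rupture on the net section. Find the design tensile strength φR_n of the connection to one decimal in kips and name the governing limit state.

125.5 kips (net-section rupture governs)

Bolt shear: A_b = π(0.875)²/4 = 0.60132 in². φR_n = 0.75 × 68 × 0.60132 × 8 × 1 = 245.3 kips.
Bearing (0.375 in plate, F_u = 70 ksi): end bolts L_c = 2.1875 − 0.9375/2 = 1.71875, R_n = min(1.2×1.71875×0.375×70, 2.4×0.875×0.375×70) = 54.141 kips/bolt; interior L_c = 3.375 − 0.9375 = 2.4375, R_n = 55.125 kips/bolt. φR_n = 0.75 × (2×54.141 + 6×55.125) = 329.3 kips.
Tension rupture (net): A_n = (8.375 − 2×1)×0.375 = 2.3906 in² (U = 1.0, A_e = A_n). φR_n = 0.75 × 70 × 2.3906 = 125.5 kips.
Governing: min(245.3, 329.3, 125.5) = 125.5 kips → net-section rupture.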